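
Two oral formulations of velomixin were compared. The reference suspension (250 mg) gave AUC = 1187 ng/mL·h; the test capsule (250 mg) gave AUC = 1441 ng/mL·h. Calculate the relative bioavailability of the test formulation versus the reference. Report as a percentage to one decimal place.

F_rel = 121.4%

F_rel = (AUC_test/D_test) / (AUC_ref/D_ref)
      = (1441/250) / (1187/250)
      = 5.764 / 4.748 = 1.2140 = 121.40%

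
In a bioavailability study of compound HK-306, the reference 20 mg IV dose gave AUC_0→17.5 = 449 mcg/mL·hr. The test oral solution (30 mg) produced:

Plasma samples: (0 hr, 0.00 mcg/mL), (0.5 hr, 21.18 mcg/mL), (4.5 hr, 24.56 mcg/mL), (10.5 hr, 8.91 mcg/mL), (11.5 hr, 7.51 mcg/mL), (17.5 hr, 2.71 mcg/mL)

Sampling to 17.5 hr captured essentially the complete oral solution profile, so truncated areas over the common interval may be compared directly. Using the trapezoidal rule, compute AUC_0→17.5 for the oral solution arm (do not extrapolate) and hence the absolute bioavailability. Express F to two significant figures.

F = 0.35

Trapezoidal AUC_0→17.5 (oral solution):
  [0→0.5]: (0.00+21.18)/2 × 0.5 = 5.295
  [0.5→4.5]: (21.18+24.56)/2 × 4 = 91.48
  [4.5→10.5]: (24.56+8.91)/2 × 6 = 100.41
  [10.5→11.5]: (8.91+7.51)/2 × 1 = 8.21
  [11.5→17.5]: (7.51+2.71)/2 × 6 = 30.66
  Sum = 236.055 mcg/mL·hr
F = (AUC_ev/D_ev)/(AUC_iv/D_iv) = (236.055/30)/(449/20) = 7.8685/22.45 = 0.3505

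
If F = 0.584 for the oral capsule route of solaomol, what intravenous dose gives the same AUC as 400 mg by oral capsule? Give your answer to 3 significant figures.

Systemic exposure from an extravascular dose = F × D_ev, so the equivalent IV dose is F × D_ev.
D_iv = F × D_ev = 0.584 × 400 = 233.6 mg

D_iv = 234 mg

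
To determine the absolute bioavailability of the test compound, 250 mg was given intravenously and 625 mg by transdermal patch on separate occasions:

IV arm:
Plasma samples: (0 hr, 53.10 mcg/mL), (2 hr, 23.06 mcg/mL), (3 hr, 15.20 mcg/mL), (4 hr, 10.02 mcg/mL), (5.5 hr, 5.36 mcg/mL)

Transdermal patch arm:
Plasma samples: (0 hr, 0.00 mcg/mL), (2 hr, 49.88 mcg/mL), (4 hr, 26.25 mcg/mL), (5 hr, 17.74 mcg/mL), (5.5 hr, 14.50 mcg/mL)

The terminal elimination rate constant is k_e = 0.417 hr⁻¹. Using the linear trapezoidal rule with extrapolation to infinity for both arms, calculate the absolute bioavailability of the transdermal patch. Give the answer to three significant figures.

F = 0.577

Trapezoidal AUC_0→5.5 (IV):
  [0→2]: (53.10+23.06)/2 × 2 = 76.16
  [2→3]: (23.06+15.20)/2 × 1 = 19.13
  [3→4]: (15.20+10.02)/2 × 1 = 12.61
  [4→5.5]: (10.02+5.36)/2 × 1.5 = 11.535
  Sum = 119.435 mcg/mL·hr
IV tail: 5.36/0.417 = 12.854; AUC_iv,0→∞ = 119.435 + 12.854 = 132.289 mcg/mL·hr
Trapezoidal AUC_0→5.5 (transdermal patch):
  [0→2]: (0.00+49.88)/2 × 2 = 49.88
  [2→4]: (49.88+26.25)/2 × 2 = 76.13
  [4→5]: (26.25+17.74)/2 × 1 = 21.995
  [5→5.5]: (17.74+14.50)/2 × 0.5 = 8.06
  Sum = 156.065 mcg/mL·hr
transdermal patch tail: 14.50/0.417 = 34.772; AUC_ev,0→∞ = 156.065 + 34.772 = 190.837 mcg/mL·hr
F = (AUC_ev/D_ev)/(AUC_iv/D_iv) = (190.837/625)/(132.289/250) = 0.3053392/0.529156 = 0.5770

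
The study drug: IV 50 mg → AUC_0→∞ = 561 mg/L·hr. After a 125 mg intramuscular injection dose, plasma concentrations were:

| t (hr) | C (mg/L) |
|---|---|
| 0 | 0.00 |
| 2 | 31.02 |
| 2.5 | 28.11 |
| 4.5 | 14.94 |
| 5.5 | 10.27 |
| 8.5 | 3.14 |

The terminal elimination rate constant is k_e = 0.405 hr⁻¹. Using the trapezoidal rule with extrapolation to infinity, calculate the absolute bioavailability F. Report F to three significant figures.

F = 0.0922

Trapezoidal AUC_0→8.5 (intramuscular injection):
  [0→2]: (0.00+31.02)/2 × 2 = 31.02
  [2→2.5]: (31.02+28.11)/2 × 0.5 = 14.7825
  [2.5→4.5]: (28.11+14.94)/2 × 2 = 43.05
  [4.5→5.5]: (14.94+10.27)/2 × 1 = 12.605
  [5.5→8.5]: (10.27+3.14)/2 × 3 = 20.115
  Sum = 121.5725 mg/L·hr
Tail: C_last/k_e = 3.14/0.405 = 7.753
AUC_0→∞ (intramuscular injection) = 121.5725 + 7.753 = 129.3255 mg/L·hr
F = (AUC_ev/D_ev)/(AUC_iv/D_iv) = (129.3255/125)/(561/50) = 1.034604/11.22 = 0.0922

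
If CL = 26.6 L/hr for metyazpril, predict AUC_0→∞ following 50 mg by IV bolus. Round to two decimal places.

AUC = 1.88 mg/L·hr

AUC_0→∞ = Dose_iv / CL
        = 50 / 26.6 = 1.8797 mg/L·hr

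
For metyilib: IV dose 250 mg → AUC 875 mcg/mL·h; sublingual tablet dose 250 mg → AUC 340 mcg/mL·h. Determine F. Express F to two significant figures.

F = 0.39

F = (AUC_ev / D_ev) / (AUC_iv / D_iv)
  = (340/250) / (875/250)
  = 1.36 / 3.5 = 0.3886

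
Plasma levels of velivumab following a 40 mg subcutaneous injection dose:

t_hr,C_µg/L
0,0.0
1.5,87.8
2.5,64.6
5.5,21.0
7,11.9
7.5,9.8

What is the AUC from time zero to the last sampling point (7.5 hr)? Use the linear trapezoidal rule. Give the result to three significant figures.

Trapezoidal AUC_0→7.5:
  [0→1.5]: (0.0+87.8)/2 × 1.5 = 65.85
  [1.5→2.5]: (87.8+64.6)/2 × 1 = 76.2
  [2.5→5.5]: (64.6+21.0)/2 × 3 = 128.4
  [5.5→7]: (21.0+11.9)/2 × 1.5 = 24.675
  [7→7.5]: (11.9+9.8)/2 × 0.5 = 5.425
  Sum = 300.55 µg/L·hr

AUC = 301 µg/L·hr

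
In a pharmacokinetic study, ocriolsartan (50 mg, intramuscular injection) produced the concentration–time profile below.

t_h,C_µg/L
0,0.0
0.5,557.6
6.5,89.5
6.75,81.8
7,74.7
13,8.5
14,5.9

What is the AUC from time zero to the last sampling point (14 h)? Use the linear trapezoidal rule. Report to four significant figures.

AUC = 2378 µg/L·h

Trapezoidal AUC_0→14:
  [0→0.5]: (0.0+557.6)/2 × 0.5 = 139.4
  [0.5→6.5]: (557.6+89.5)/2 × 6 = 1941.3
  [6.5→6.75]: (89.5+81.8)/2 × 0.25 = 21.4125
  [6.75→7]: (81.8+74.7)/2 × 0.25 = 19.5625
  [7→13]: (74.7+8.5)/2 × 6 = 249.6
  [13→14]: (8.5+5.9)/2 × 1 = 7.2
  Sum = 2378.475 µg/L·h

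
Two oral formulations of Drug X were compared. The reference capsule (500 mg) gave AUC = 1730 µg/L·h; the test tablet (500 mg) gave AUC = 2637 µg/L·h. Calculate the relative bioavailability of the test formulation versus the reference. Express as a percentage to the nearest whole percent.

F_rel = 152%

F_rel = (AUC_test/D_test) / (AUC_ref/D_ref)
      = (2637/500) / (1730/500)
      = 5.274 / 3.46 = 1.5243 = 152.43%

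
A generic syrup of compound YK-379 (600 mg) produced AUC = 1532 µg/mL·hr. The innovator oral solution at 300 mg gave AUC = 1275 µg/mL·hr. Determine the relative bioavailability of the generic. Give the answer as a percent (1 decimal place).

F_rel = 60.1%

F_rel = (AUC_test/D_test) / (AUC_ref/D_ref)
      = (1532/600) / (1275/300)
      = 2.55333 / 4.25 = 0.6008 = 60.08%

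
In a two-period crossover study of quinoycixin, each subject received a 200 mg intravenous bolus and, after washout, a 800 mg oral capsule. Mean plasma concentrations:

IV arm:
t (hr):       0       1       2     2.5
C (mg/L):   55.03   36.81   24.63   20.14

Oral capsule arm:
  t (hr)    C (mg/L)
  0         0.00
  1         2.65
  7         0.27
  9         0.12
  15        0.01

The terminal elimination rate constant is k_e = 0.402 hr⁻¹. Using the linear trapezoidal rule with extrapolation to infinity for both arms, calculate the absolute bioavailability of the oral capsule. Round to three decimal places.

F = 0.020

Trapezoidal AUC_0→2.5 (IV):
  [0→1]: (55.03+36.81)/2 × 1 = 45.92
  [1→2]: (36.81+24.63)/2 × 1 = 30.72
  [2→2.5]: (24.63+20.14)/2 × 0.5 = 11.1925
  Sum = 87.8325 mg/L·hr
IV tail: 20.14/0.402 = 50.100; AUC_iv,0→∞ = 87.8325 + 50.100 = 137.9325 mg/L·hr
Trapezoidal AUC_0→15 (oral capsule):
  [0→1]: (0.00+2.65)/2 × 1 = 1.325
  [1→7]: (2.65+0.27)/2 × 6 = 8.76
  [7→9]: (0.27+0.12)/2 × 2 = 0.39
  [9→15]: (0.12+0.01)/2 × 6 = 0.39
  Sum = 10.865 mg/L·hr
oral capsule tail: 0.01/0.402 = 0.025; AUC_ev,0→∞ = 10.865 + 0.025 = 10.89 mg/L·hr
F = (AUC_ev/D_ev)/(AUC_iv/D_iv) = (10.89/800)/(137.9325/200) = 0.0136125/0.6896625 = 0.0197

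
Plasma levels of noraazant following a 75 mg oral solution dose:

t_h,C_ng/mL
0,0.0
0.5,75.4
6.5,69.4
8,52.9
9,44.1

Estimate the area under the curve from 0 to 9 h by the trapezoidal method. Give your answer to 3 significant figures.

Trapezoidal AUC_0→9:
  [0→0.5]: (0.0+75.4)/2 × 0.5 = 18.85
  [0.5→6.5]: (75.4+69.4)/2 × 6 = 434.4
  [6.5→8]: (69.4+52.9)/2 × 1.5 = 91.725
  [8→9]: (52.9+44.1)/2 × 1 = 48.5
  Sum = 593.475 ng/mL·h

AUC = 593 ng/mL·h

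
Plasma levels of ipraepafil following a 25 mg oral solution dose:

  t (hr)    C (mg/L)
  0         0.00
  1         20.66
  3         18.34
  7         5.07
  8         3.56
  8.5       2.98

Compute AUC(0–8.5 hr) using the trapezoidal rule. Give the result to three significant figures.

Trapezoidal AUC_0→8.5:
  [0→1]: (0.00+20.66)/2 × 1 = 10.33
  [1→3]: (20.66+18.34)/2 × 2 = 39.0
  [3→7]: (18.34+5.07)/2 × 4 = 46.82
  [7→8]: (5.07+3.56)/2 × 1 = 4.315
  [8→8.5]: (3.56+2.98)/2 × 0.5 = 1.635
  Sum = 102.1 mg/L·hr

AUC = 102 mg/L·hr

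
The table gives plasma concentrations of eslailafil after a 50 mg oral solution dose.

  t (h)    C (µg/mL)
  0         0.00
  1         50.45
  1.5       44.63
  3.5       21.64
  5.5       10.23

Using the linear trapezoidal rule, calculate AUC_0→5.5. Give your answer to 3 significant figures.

Trapezoidal AUC_0→5.5:
  [0→1]: (0.00+50.45)/2 × 1 = 25.225
  [1→1.5]: (50.45+44.63)/2 × 0.5 = 23.77
  [1.5→3.5]: (44.63+21.64)/2 × 2 = 66.27
  [3.5→5.5]: (21.64+10.23)/2 × 2 = 31.87
  Sum = 147.135 µg/mL·h

AUC = 147 µg/mL·h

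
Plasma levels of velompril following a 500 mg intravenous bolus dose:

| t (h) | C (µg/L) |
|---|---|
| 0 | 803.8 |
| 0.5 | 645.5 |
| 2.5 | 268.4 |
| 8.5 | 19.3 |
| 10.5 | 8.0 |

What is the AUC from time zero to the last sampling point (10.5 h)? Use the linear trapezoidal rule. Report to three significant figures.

AUC = 2170 µg/L·h

Trapezoidal AUC_0→10.5:
  [0→0.5]: (803.8+645.5)/2 × 0.5 = 362.325
  [0.5→2.5]: (645.5+268.4)/2 × 2 = 913.9
  [2.5→8.5]: (268.4+19.3)/2 × 6 = 863.1
  [8.5→10.5]: (19.3+8.0)/2 × 2 = 27.3
  Sum = 2166.625 µg/L·h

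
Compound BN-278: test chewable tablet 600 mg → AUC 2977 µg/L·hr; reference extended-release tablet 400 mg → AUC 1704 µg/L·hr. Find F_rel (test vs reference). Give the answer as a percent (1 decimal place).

F_rel = (AUC_test/D_test) / (AUC_ref/D_ref)
      = (2977/600) / (1704/400)
      = 4.96167 / 4.26 = 1.1647 = 116.47%

F_rel = 116.5%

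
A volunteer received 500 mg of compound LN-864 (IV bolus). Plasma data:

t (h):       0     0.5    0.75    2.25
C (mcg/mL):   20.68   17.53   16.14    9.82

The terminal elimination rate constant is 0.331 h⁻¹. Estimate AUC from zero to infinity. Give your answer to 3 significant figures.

AUC = 62.9 mcg/mL·h

Trapezoidal AUC_0→2.25:
  [0→0.5]: (20.68+17.53)/2 × 0.5 = 9.5525
  [0.5→0.75]: (17.53+16.14)/2 × 0.25 = 4.20875
  [0.75→2.25]: (16.14+9.82)/2 × 1.5 = 19.47
  Sum = 33.23125 mcg/mL·h
Extrapolated tail: C_last / k_e = 9.82 / 0.331 = 29.668
AUC_0→∞ = 33.23125 + 29.668 = 62.89925 mcg/mL·h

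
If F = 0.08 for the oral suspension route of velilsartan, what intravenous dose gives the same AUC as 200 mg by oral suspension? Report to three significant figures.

Systemic exposure from an extravascular dose = F × D_ev, so the equivalent IV dose is F × D_ev.
D_iv = F × D_ev = 0.08 × 200 = 16 mg

D_iv = 16.0 mg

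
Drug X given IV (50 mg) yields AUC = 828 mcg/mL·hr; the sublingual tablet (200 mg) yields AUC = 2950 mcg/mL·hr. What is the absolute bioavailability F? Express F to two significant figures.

F = (AUC_ev / D_ev) / (AUC_iv / D_iv)
  = (2950/200) / (828/50)
  = 14.75 / 16.56 = 0.8907

F = 0.89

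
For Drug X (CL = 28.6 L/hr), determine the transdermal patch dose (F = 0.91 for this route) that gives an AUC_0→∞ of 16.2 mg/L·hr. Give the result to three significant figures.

Dose = CL × AUC_0→∞ / F
     = 28.6 × 16.2 / 0.91 = 509.143 mg

Dose = 509 mg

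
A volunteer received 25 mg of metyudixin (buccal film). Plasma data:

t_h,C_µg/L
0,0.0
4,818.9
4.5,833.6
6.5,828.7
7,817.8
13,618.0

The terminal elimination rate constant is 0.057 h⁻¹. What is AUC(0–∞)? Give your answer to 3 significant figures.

AUC = 19300 µg/L·h

Trapezoidal AUC_0→13:
  [0→4]: (0.0+818.9)/2 × 4 = 1637.8
  [4→4.5]: (818.9+833.6)/2 × 0.5 = 413.125
  [4.5→6.5]: (833.6+828.7)/2 × 2 = 1662.3
  [6.5→7]: (828.7+817.8)/2 × 0.5 = 411.625
  [7→13]: (817.8+618.0)/2 × 6 = 4307.4
  Sum = 8432.25 µg/L·h
Extrapolated tail: C_last / k_e = 618.0 / 0.057 = 10842.105
AUC_0→∞ = 8432.25 + 10842.105 = 19274.355 µg/L·h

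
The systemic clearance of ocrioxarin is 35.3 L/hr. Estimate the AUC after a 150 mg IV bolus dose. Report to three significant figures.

AUC_0→∞ = Dose_iv / CL
        = 150 / 35.3 = 4.24929 mg/L·hr

AUC = 4.25 mg/L·hr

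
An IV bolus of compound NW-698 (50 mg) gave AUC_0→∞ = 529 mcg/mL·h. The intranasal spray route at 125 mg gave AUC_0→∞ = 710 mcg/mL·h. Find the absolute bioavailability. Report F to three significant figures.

F = (AUC_ev / D_ev) / (AUC_iv / D_iv)
  = (710/125) / (529/50)
  = 5.68 / 10.58 = 0.5369

F = 0.537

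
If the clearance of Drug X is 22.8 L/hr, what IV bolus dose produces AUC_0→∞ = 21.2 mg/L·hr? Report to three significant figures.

Dose_iv = CL × AUC_0→∞
     = 22.8 × 21.2 = 483.36 mg

Dose = 483 mg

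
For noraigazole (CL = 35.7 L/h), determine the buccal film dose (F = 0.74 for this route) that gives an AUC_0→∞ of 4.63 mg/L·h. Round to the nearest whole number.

Dose = CL × AUC_0→∞ / F
     = 35.7 × 4.63 / 0.74 = 223.366 mg

Dose = 223 mg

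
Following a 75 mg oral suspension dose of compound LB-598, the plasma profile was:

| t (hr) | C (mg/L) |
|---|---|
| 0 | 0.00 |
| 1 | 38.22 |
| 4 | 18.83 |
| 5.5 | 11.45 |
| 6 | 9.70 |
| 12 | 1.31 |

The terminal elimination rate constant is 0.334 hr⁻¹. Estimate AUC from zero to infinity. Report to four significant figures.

AUC = 169.6 mg/L·hr

Trapezoidal AUC_0→12:
  [0→1]: (0.00+38.22)/2 × 1 = 19.11
  [1→4]: (38.22+18.83)/2 × 3 = 85.575
  [4→5.5]: (18.83+11.45)/2 × 1.5 = 22.71
  [5.5→6]: (11.45+9.70)/2 × 0.5 = 5.2875
  [6→12]: (9.70+1.31)/2 × 6 = 33.03
  Sum = 165.7125 mg/L·hr
Extrapolated tail: C_last / k_e = 1.31 / 0.334 = 3.922
AUC_0→∞ = 165.7125 + 3.922 = 169.6345 mg/L·hr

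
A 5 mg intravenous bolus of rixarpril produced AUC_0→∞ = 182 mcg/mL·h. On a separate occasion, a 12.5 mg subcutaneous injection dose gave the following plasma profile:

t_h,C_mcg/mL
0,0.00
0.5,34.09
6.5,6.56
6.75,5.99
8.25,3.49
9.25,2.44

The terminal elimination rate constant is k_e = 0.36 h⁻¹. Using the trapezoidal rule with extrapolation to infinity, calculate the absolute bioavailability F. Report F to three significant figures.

Trapezoidal AUC_0→9.25 (subcutaneous injection):
  [0→0.5]: (0.00+34.09)/2 × 0.5 = 8.5225
  [0.5→6.5]: (34.09+6.56)/2 × 6 = 121.95
  [6.5→6.75]: (6.56+5.99)/2 × 0.25 = 1.56875
  [6.75→8.25]: (5.99+3.49)/2 × 1.5 = 7.11
  [8.25→9.25]: (3.49+2.44)/2 × 1 = 2.965
  Sum = 142.11625 mcg/mL·h
Tail: C_last/k_e = 2.44/0.36 = 6.778
AUC_0→∞ (subcutaneous injection) = 142.11625 + 6.778 = 148.89425 mcg/mL·h
F = (AUC_ev/D_ev)/(AUC_iv/D_iv) = (148.89425/12.5)/(182/5) = 11.91154/36.4 = 0.3272

F = 0.327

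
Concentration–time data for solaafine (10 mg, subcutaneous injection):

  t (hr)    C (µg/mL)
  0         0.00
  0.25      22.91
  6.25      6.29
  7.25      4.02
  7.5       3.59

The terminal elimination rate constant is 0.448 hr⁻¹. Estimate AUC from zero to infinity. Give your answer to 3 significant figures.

Trapezoidal AUC_0→7.5:
  [0→0.25]: (0.00+22.91)/2 × 0.25 = 2.86375
  [0.25→6.25]: (22.91+6.29)/2 × 6 = 87.6
  [6.25→7.25]: (6.29+4.02)/2 × 1 = 5.155
  [7.25→7.5]: (4.02+3.59)/2 × 0.25 = 0.95125
  Sum = 96.57 µg/mL·hr
Extrapolated tail: C_last / k_e = 3.59 / 0.448 = 8.013
AUC_0→∞ = 96.57 + 8.013 = 104.583 µg/mL·hr

AUC = 105 µg/mL·hr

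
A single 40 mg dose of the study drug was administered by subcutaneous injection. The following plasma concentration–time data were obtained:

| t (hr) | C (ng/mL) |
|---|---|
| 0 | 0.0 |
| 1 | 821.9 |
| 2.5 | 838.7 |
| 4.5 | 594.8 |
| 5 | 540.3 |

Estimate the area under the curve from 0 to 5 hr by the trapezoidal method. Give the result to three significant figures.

AUC = 3370 ng/mL·hr

Trapezoidal AUC_0→5:
  [0→1]: (0.0+821.9)/2 × 1 = 410.95
  [1→2.5]: (821.9+838.7)/2 × 1.5 = 1245.45
  [2.5→4.5]: (838.7+594.8)/2 × 2 = 1433.5
  [4.5→5]: (594.8+540.3)/2 × 0.5 = 283.775
  Sum = 3373.675 ng/mL·hr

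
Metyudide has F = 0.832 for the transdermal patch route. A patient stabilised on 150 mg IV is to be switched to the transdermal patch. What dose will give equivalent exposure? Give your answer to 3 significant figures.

D_transdermal = 180 mg

For equal systemic exposure: F × D_ev = D_iv
D_ev = D_iv / F = 150 / 0.832 = 180.288 mg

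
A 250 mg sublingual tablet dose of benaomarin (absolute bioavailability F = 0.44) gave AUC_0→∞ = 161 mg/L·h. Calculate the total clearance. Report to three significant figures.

CL = F × Dose / AUC_0→∞
   = 0.44 × 250 / 161 = 0.68323 L/h

CL = 0.683 L/h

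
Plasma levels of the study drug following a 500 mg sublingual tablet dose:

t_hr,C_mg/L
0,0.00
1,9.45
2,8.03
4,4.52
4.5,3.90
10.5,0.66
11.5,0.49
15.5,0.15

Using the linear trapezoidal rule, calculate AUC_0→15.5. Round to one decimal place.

Trapezoidal AUC_0→15.5:
  [0→1]: (0.00+9.45)/2 × 1 = 4.725
  [1→2]: (9.45+8.03)/2 × 1 = 8.74
  [2→4]: (8.03+4.52)/2 × 2 = 12.55
  [4→4.5]: (4.52+3.90)/2 × 0.5 = 2.105
  [4.5→10.5]: (3.90+0.66)/2 × 6 = 13.68
  [10.5→11.5]: (0.66+0.49)/2 × 1 = 0.575
  [11.5→15.5]: (0.49+0.15)/2 × 4 = 1.28
  Sum = 43.655 mg/L·hr

AUC = 43.7 mg/L·hr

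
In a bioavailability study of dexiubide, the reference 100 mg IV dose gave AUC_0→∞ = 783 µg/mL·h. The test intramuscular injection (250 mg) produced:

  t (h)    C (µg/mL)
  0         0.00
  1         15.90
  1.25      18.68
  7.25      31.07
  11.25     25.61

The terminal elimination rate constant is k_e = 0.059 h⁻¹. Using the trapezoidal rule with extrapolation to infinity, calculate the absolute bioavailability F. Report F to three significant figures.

F = 0.362

Trapezoidal AUC_0→11.25 (intramuscular injection):
  [0→1]: (0.00+15.90)/2 × 1 = 7.95
  [1→1.25]: (15.90+18.68)/2 × 0.25 = 4.3225
  [1.25→7.25]: (18.68+31.07)/2 × 6 = 149.25
  [7.25→11.25]: (31.07+25.61)/2 × 4 = 113.36
  Sum = 274.8825 µg/mL·h
Tail: C_last/k_e = 25.61/0.059 = 434.068
AUC_0→∞ (intramuscular injection) = 274.8825 + 434.068 = 708.9505 µg/mL·h
F = (AUC_ev/D_ev)/(AUC_iv/D_iv) = (708.9505/250)/(783/100) = 2.835802/7.83 = 0.3622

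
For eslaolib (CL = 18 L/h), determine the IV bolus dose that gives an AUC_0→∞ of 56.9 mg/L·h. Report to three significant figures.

Dose_iv = CL × AUC_0→∞
     = 18 × 56.9 = 1024.2 mg

Dose = 1020 mg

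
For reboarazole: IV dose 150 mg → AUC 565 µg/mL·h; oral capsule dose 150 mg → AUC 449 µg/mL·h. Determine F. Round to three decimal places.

F = 0.795

F = (AUC_ev / D_ev) / (AUC_iv / D_iv)
  = (449/150) / (565/150)
  = 2.99333 / 3.76667 = 0.7947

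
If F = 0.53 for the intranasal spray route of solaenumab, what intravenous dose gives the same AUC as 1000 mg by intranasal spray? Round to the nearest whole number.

D_iv = 530 mg

Systemic exposure from an extravascular dose = F × D_ev, so the equivalent IV dose is F × D_ev.
D_iv = F × D_ev = 0.53 × 1000 = 530 mg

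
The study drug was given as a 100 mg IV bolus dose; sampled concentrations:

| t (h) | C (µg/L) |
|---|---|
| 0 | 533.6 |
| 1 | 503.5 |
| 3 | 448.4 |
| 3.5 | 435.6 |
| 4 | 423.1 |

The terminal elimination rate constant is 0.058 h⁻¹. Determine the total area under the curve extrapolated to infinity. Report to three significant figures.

Trapezoidal AUC_0→4:
  [0→1]: (533.6+503.5)/2 × 1 = 518.55
  [1→3]: (503.5+448.4)/2 × 2 = 951.9
  [3→3.5]: (448.4+435.6)/2 × 0.5 = 221.0
  [3.5→4]: (435.6+423.1)/2 × 0.5 = 214.675
  Sum = 1906.125 µg/L·h
Extrapolated tail: C_last / k_e = 423.1 / 0.058 = 7294.828
AUC_0→∞ = 1906.125 + 7294.828 = 9200.953 µg/L·h

AUC = 9200 µg/L·h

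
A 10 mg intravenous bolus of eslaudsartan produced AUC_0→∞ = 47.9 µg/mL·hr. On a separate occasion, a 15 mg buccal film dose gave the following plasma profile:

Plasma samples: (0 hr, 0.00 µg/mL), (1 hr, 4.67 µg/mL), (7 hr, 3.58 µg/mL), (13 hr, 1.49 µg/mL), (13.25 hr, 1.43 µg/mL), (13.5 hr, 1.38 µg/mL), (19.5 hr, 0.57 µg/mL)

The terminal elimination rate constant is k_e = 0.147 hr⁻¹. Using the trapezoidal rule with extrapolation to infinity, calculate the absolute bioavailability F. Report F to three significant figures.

F = 0.734

Trapezoidal AUC_0→19.5 (buccal film):
  [0→1]: (0.00+4.67)/2 × 1 = 2.335
  [1→7]: (4.67+3.58)/2 × 6 = 24.75
  [7→13]: (3.58+1.49)/2 × 6 = 15.21
  [13→13.25]: (1.49+1.43)/2 × 0.25 = 0.365
  [13.25→13.5]: (1.43+1.38)/2 × 0.25 = 0.35125
  [13.5→19.5]: (1.38+0.57)/2 × 6 = 5.85
  Sum = 48.86125 µg/mL·hr
Tail: C_last/k_e = 0.57/0.147 = 3.878
AUC_0→∞ (buccal film) = 48.86125 + 3.878 = 52.73925 µg/mL·hr
F = (AUC_ev/D_ev)/(AUC_iv/D_iv) = (52.73925/15)/(47.9/10) = 3.51595/4.79 = 0.7340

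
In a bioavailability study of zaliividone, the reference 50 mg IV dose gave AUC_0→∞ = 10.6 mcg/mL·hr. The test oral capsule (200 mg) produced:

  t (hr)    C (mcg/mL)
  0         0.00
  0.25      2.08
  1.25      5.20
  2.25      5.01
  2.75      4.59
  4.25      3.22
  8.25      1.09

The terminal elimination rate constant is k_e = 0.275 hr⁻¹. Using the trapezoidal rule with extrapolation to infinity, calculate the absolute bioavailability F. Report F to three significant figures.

Trapezoidal AUC_0→8.25 (oral capsule):
  [0→0.25]: (0.00+2.08)/2 × 0.25 = 0.26
  [0.25→1.25]: (2.08+5.20)/2 × 1 = 3.64
  [1.25→2.25]: (5.20+5.01)/2 × 1 = 5.105
  [2.25→2.75]: (5.01+4.59)/2 × 0.5 = 2.4
  [2.75→4.25]: (4.59+3.22)/2 × 1.5 = 5.8575
  [4.25→8.25]: (3.22+1.09)/2 × 4 = 8.62
  Sum = 25.8825 mcg/mL·hr
Tail: C_last/k_e = 1.09/0.275 = 3.964
AUC_0→∞ (oral capsule) = 25.8825 + 3.964 = 29.8465 mcg/mL·hr
F = (AUC_ev/D_ev)/(AUC_iv/D_iv) = (29.8465/200)/(10.6/50) = 0.1492325/0.212 = 0.7039

F = 0.704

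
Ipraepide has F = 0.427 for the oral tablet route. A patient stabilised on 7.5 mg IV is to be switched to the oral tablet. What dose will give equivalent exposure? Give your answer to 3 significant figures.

For equal systemic exposure: F × D_ev = D_iv
D_ev = D_iv / F = 7.5 / 0.427 = 17.5644 mg

D_oral = 17.6 mg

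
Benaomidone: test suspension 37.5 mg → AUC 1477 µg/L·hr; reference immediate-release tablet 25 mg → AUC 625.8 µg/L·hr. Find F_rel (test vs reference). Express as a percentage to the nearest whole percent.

F_rel = 157%

F_rel = (AUC_test/D_test) / (AUC_ref/D_ref)
      = (1477/37.5) / (625.8/25)
      = 39.3867 / 25.032 = 1.5735 = 157.35%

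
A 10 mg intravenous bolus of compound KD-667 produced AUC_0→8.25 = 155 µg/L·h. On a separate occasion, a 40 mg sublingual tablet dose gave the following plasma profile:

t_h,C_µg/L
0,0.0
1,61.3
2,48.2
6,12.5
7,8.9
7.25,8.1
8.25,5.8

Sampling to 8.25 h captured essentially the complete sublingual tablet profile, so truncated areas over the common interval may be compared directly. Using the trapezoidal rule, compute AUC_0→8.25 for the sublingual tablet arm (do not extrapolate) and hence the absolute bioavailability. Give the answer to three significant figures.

F = 0.365

Trapezoidal AUC_0→8.25 (sublingual tablet):
  [0→1]: (0.0+61.3)/2 × 1 = 30.65
  [1→2]: (61.3+48.2)/2 × 1 = 54.75
  [2→6]: (48.2+12.5)/2 × 4 = 121.4
  [6→7]: (12.5+8.9)/2 × 1 = 10.7
  [7→7.25]: (8.9+8.1)/2 × 0.25 = 2.125
  [7.25→8.25]: (8.1+5.8)/2 × 1 = 6.95
  Sum = 226.575 µg/L·h
F = (AUC_ev/D_ev)/(AUC_iv/D_iv) = (226.575/40)/(155/10) = 5.664375/15.5 = 0.3654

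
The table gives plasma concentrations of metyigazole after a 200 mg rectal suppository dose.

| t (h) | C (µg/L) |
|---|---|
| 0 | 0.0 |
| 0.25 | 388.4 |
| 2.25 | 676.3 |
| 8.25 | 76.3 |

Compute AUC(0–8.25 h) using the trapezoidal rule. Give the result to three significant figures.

Trapezoidal AUC_0→8.25:
  [0→0.25]: (0.0+388.4)/2 × 0.25 = 48.55
  [0.25→2.25]: (388.4+676.3)/2 × 2 = 1064.7
  [2.25→8.25]: (676.3+76.3)/2 × 6 = 2257.8
  Sum = 3371.05 µg/L·h

AUC = 3370 µg/L·h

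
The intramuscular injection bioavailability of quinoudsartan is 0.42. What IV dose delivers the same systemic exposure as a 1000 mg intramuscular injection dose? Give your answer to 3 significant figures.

D_iv = 420 mg

Systemic exposure from an extravascular dose = F × D_ev, so the equivalent IV dose is F × D_ev.
D_iv = F × D_ev = 0.42 × 1000 = 420 mg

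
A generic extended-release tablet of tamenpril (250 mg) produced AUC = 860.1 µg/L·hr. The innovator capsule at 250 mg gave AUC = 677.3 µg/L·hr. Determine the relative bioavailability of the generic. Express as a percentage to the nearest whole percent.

F_rel = 127%

F_rel = (AUC_test/D_test) / (AUC_ref/D_ref)
      = (860.1/250) / (677.3/250)
      = 3.4404 / 2.7092 = 1.2699 = 126.99%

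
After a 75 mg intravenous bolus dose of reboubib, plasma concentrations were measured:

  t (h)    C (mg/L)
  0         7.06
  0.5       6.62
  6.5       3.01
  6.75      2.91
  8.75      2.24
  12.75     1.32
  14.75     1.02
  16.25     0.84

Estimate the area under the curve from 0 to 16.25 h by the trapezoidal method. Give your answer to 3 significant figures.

Trapezoidal AUC_0→16.25:
  [0→0.5]: (7.06+6.62)/2 × 0.5 = 3.42
  [0.5→6.5]: (6.62+3.01)/2 × 6 = 28.89
  [6.5→6.75]: (3.01+2.91)/2 × 0.25 = 0.74
  [6.75→8.75]: (2.91+2.24)/2 × 2 = 5.15
  [8.75→12.75]: (2.24+1.32)/2 × 4 = 7.12
  [12.75→14.75]: (1.32+1.02)/2 × 2 = 2.34
  [14.75→16.25]: (1.02+0.84)/2 × 1.5 = 1.395
  Sum = 49.055 mg/L·h

AUC = 49.1 mg/L·h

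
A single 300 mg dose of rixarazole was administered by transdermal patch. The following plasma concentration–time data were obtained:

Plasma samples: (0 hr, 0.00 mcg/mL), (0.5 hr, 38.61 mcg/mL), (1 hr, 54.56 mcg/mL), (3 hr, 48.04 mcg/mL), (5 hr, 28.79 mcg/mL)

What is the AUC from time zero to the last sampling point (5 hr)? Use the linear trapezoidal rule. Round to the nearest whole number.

AUC = 212 mcg/mL·hr

Trapezoidal AUC_0→5:
  [0→0.5]: (0.00+38.61)/2 × 0.5 = 9.6525
  [0.5→1]: (38.61+54.56)/2 × 0.5 = 23.2925
  [1→3]: (54.56+48.04)/2 × 2 = 102.6
  [3→5]: (48.04+28.79)/2 × 2 = 76.83
  Sum = 212.375 mcg/mL·hr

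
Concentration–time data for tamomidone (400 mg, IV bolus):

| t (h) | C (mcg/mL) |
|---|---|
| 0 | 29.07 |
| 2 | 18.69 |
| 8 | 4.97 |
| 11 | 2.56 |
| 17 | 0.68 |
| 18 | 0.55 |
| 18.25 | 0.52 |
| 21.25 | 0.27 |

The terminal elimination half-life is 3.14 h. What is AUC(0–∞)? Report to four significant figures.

Trapezoidal AUC_0→21.25:
  [0→2]: (29.07+18.69)/2 × 2 = 47.76
  [2→8]: (18.69+4.97)/2 × 6 = 70.98
  [8→11]: (4.97+2.56)/2 × 3 = 11.295
  [11→17]: (2.56+0.68)/2 × 6 = 9.72
  [17→18]: (0.68+0.55)/2 × 1 = 0.615
  [18→18.25]: (0.55+0.52)/2 × 0.25 = 0.13375
  [18.25→21.25]: (0.52+0.27)/2 × 3 = 1.185
  Sum = 141.68875 mcg/mL·h
k_e = ln2 / t½ = 0.693147 / 3.14 = 0.2207 h^-1
Extrapolated tail: C_last / k_e = 0.27 / 0.2207 = 1.223
AUC_0→∞ = 141.68875 + 1.223 = 142.91175 mcg/mL·h

AUC = 142.9 mcg/mL·h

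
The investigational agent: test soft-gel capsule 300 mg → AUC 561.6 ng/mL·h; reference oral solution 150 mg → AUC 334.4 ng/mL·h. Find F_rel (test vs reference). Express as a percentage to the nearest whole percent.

F_rel = (AUC_test/D_test) / (AUC_ref/D_ref)
      = (561.6/300) / (334.4/150)
      = 1.872 / 2.22933 = 0.8397 = 83.97%

F_rel = 84%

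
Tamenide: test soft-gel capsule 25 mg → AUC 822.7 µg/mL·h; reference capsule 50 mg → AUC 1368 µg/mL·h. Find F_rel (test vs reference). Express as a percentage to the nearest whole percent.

F_rel = (AUC_test/D_test) / (AUC_ref/D_ref)
      = (822.7/25) / (1368/50)
      = 32.908 / 27.36 = 1.2028 = 120.28%

F_rel = 120%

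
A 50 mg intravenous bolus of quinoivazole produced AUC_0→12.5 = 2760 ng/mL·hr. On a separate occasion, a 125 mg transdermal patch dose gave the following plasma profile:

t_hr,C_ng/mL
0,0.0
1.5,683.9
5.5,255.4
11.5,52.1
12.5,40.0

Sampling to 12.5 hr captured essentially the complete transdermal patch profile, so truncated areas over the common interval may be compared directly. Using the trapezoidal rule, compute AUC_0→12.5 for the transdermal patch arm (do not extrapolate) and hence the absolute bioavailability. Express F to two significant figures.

Trapezoidal AUC_0→12.5 (transdermal patch):
  [0→1.5]: (0.0+683.9)/2 × 1.5 = 512.925
  [1.5→5.5]: (683.9+255.4)/2 × 4 = 1878.6
  [5.5→11.5]: (255.4+52.1)/2 × 6 = 922.5
  [11.5→12.5]: (52.1+40.0)/2 × 1 = 46.05
  Sum = 3360.075 ng/mL·hr
F = (AUC_ev/D_ev)/(AUC_iv/D_iv) = (3360.075/125)/(2760/50) = 26.8806/55.2 = 0.4870

F = 0.49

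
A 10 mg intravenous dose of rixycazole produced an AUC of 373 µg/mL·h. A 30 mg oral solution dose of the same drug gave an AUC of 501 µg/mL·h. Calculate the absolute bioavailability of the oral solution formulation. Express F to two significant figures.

F = (AUC_ev / D_ev) / (AUC_iv / D_iv)
  = (501/30) / (373/10)
  = 16.7 / 37.3 = 0.4477

F = 0.45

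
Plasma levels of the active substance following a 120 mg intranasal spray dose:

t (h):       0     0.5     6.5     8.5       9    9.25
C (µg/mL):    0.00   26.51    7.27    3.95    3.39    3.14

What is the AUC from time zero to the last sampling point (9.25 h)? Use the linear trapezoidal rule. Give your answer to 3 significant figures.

AUC = 122 µg/mL·h

Trapezoidal AUC_0→9.25:
  [0→0.5]: (0.00+26.51)/2 × 0.5 = 6.6275
  [0.5→6.5]: (26.51+7.27)/2 × 6 = 101.34
  [6.5→8.5]: (7.27+3.95)/2 × 2 = 11.22
  [8.5→9]: (3.95+3.39)/2 × 0.5 = 1.835
  [9→9.25]: (3.39+3.14)/2 × 0.25 = 0.81625
  Sum = 121.83875 µg/mL·h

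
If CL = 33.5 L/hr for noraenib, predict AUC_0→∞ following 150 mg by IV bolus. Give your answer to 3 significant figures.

AUC_0→∞ = Dose_iv / CL
        = 150 / 33.5 = 4.47761 mg/L·hr

AUC = 4.48 mg/L·hr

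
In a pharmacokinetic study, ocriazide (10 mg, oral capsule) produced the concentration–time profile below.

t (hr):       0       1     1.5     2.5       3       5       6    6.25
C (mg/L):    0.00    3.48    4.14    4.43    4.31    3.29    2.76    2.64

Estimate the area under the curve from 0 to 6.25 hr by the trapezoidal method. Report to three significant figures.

AUC = 21.4 mg/L·hr

Trapezoidal AUC_0→6.25:
  [0→1]: (0.00+3.48)/2 × 1 = 1.74
  [1→1.5]: (3.48+4.14)/2 × 0.5 = 1.905
  [1.5→2.5]: (4.14+4.43)/2 × 1 = 4.285
  [2.5→3]: (4.43+4.31)/2 × 0.5 = 2.185
  [3→5]: (4.31+3.29)/2 × 2 = 7.6
  [5→6]: (3.29+2.76)/2 × 1 = 3.025
  [6→6.25]: (2.76+2.64)/2 × 0.25 = 0.675
  Sum = 21.415 mg/L·hr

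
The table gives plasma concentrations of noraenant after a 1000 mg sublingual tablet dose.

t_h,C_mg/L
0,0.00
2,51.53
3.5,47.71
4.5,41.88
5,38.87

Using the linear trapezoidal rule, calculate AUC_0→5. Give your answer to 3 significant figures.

AUC = 191 mg/L·h

Trapezoidal AUC_0→5:
  [0→2]: (0.00+51.53)/2 × 2 = 51.53
  [2→3.5]: (51.53+47.71)/2 × 1.5 = 74.43
  [3.5→4.5]: (47.71+41.88)/2 × 1 = 44.795
  [4.5→5]: (41.88+38.87)/2 × 0.5 = 20.1875
  Sum = 190.9425 mg/L·h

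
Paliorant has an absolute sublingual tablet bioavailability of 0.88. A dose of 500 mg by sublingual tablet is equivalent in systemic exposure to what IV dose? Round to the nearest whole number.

D_iv = 440 mg

Systemic exposure from an extravascular dose = F × D_ev, so the equivalent IV dose is F × D_ev.
D_iv = F × D_ev = 0.88 × 500 = 440 mg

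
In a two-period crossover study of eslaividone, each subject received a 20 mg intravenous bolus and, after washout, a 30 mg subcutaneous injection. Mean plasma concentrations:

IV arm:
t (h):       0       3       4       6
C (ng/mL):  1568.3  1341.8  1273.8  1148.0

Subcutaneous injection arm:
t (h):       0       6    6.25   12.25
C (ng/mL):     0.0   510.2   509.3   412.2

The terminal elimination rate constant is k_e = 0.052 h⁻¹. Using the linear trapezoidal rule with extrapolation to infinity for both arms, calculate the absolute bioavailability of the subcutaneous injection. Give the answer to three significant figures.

F = 0.273

Trapezoidal AUC_0→6 (IV):
  [0→3]: (1568.3+1341.8)/2 × 3 = 4365.15
  [3→4]: (1341.8+1273.8)/2 × 1 = 1307.8
  [4→6]: (1273.8+1148.0)/2 × 2 = 2421.8
  Sum = 8094.75 ng/mL·h
IV tail: 1148.0/0.052 = 22076.923; AUC_iv,0→∞ = 8094.75 + 22076.923 = 30171.673 ng/mL·h
Trapezoidal AUC_0→12.25 (subcutaneous injection):
  [0→6]: (0.0+510.2)/2 × 6 = 1530.6
  [6→6.25]: (510.2+509.3)/2 × 0.25 = 127.4375
  [6.25→12.25]: (509.3+412.2)/2 × 6 = 2764.5
  Sum = 4422.5375 ng/mL·h
subcutaneous injection tail: 412.2/0.052 = 7926.923; AUC_ev,0→∞ = 4422.5375 + 7926.923 = 12349.4605 ng/mL·h
F = (AUC_ev/D_ev)/(AUC_iv/D_iv) = (12349.4605/30)/(30171.673/20) = 411.649/1508.58 = 0.2729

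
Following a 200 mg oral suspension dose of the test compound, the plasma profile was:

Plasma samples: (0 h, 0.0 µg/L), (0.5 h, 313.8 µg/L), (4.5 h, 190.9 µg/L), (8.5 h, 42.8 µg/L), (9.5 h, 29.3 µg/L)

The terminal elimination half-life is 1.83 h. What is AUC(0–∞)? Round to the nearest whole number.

AUC = 1669 µg/L·h

Trapezoidal AUC_0→9.5:
  [0→0.5]: (0.0+313.8)/2 × 0.5 = 78.45
  [0.5→4.5]: (313.8+190.9)/2 × 4 = 1009.4
  [4.5→8.5]: (190.9+42.8)/2 × 4 = 467.4
  [8.5→9.5]: (42.8+29.3)/2 × 1 = 36.05
  Sum = 1591.3 µg/L·h
k_e = ln2 / t½ = 0.693147 / 1.83 = 0.3788 h^-1
Extrapolated tail: C_last / k_e = 29.3 / 0.3788 = 77.350
AUC_0→∞ = 1591.3 + 77.350 = 1668.65 µg/L·h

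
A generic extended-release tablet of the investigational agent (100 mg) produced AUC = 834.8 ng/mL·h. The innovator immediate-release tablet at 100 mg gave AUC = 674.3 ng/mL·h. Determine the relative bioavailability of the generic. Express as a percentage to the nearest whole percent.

F_rel = (AUC_test/D_test) / (AUC_ref/D_ref)
      = (834.8/100) / (674.3/100)
      = 8.348 / 6.743 = 1.2380 = 123.80%

F_rel = 124%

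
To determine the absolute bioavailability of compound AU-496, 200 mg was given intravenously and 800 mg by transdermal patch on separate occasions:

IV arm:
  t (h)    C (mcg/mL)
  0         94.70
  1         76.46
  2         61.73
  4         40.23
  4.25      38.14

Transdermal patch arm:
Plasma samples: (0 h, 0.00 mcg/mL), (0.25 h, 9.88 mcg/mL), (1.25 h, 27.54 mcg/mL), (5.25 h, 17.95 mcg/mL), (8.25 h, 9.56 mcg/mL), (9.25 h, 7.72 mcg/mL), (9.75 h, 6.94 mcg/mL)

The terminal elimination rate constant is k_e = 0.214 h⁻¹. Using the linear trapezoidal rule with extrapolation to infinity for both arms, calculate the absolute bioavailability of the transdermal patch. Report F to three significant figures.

F = 0.111

Trapezoidal AUC_0→4.25 (IV):
  [0→1]: (94.70+76.46)/2 × 1 = 85.58
  [1→2]: (76.46+61.73)/2 × 1 = 69.095
  [2→4]: (61.73+40.23)/2 × 2 = 101.96
  [4→4.25]: (40.23+38.14)/2 × 0.25 = 9.79625
  Sum = 266.43125 mcg/mL·h
IV tail: 38.14/0.214 = 178.224; AUC_iv,0→∞ = 266.43125 + 178.224 = 444.65525 mcg/mL·h
Trapezoidal AUC_0→9.75 (transdermal patch):
  [0→0.25]: (0.00+9.88)/2 × 0.25 = 1.235
  [0.25→1.25]: (9.88+27.54)/2 × 1 = 18.71
  [1.25→5.25]: (27.54+17.95)/2 × 4 = 90.98
  [5.25→8.25]: (17.95+9.56)/2 × 3 = 41.265
  [8.25→9.25]: (9.56+7.72)/2 × 1 = 8.64
  [9.25→9.75]: (7.72+6.94)/2 × 0.5 = 3.665
  Sum = 164.495 mcg/mL·h
transdermal patch tail: 6.94/0.214 = 32.430; AUC_ev,0→∞ = 164.495 + 32.430 = 196.925 mcg/mL·h
F = (AUC_ev/D_ev)/(AUC_iv/D_iv) = (196.925/800)/(444.65525/200) = 0.24615625/2.22328 = 0.1107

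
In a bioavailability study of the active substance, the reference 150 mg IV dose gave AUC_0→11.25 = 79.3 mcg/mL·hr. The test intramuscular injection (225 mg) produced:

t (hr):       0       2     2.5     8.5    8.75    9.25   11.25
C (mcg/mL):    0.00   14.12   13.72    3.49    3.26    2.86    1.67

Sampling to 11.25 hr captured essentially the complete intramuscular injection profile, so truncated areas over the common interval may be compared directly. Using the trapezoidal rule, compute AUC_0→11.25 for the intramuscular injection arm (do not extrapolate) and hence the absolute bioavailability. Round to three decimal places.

Trapezoidal AUC_0→11.25 (intramuscular injection):
  [0→2]: (0.00+14.12)/2 × 2 = 14.12
  [2→2.5]: (14.12+13.72)/2 × 0.5 = 6.96
  [2.5→8.5]: (13.72+3.49)/2 × 6 = 51.63
  [8.5→8.75]: (3.49+3.26)/2 × 0.25 = 0.84375
  [8.75→9.25]: (3.26+2.86)/2 × 0.5 = 1.53
  [9.25→11.25]: (2.86+1.67)/2 × 2 = 4.53
  Sum = 79.61375 mcg/mL·hr
F = (AUC_ev/D_ev)/(AUC_iv/D_iv) = (79.61375/225)/(79.3/150) = 0.353839/0.528667 = 0.6693

F = 0.669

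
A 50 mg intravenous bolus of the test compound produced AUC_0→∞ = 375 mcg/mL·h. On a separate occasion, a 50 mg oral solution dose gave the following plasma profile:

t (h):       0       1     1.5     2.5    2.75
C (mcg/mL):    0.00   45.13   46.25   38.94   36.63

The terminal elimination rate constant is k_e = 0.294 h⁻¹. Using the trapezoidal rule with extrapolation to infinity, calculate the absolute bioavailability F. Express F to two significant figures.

F = 0.59

Trapezoidal AUC_0→2.75 (oral solution):
  [0→1]: (0.00+45.13)/2 × 1 = 22.565
  [1→1.5]: (45.13+46.25)/2 × 0.5 = 22.845
  [1.5→2.5]: (46.25+38.94)/2 × 1 = 42.595
  [2.5→2.75]: (38.94+36.63)/2 × 0.25 = 9.44625
  Sum = 97.45125 mcg/mL·h
Tail: C_last/k_e = 36.63/0.294 = 124.592
AUC_0→∞ (oral solution) = 97.45125 + 124.592 = 222.04325 mcg/mL·h
F = (AUC_ev/D_ev)/(AUC_iv/D_iv) = (222.04325/50)/(375/50) = 4.440865/7.5 = 0.5921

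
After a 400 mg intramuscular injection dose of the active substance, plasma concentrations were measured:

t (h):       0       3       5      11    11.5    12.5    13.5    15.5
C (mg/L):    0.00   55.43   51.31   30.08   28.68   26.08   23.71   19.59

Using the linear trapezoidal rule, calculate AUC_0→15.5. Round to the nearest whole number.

Trapezoidal AUC_0→15.5:
  [0→3]: (0.00+55.43)/2 × 3 = 83.145
  [3→5]: (55.43+51.31)/2 × 2 = 106.74
  [5→11]: (51.31+30.08)/2 × 6 = 244.17
  [11→11.5]: (30.08+28.68)/2 × 0.5 = 14.69
  [11.5→12.5]: (28.68+26.08)/2 × 1 = 27.38
  [12.5→13.5]: (26.08+23.71)/2 × 1 = 24.895
  [13.5→15.5]: (23.71+19.59)/2 × 2 = 43.3
  Sum = 544.32 mg/L·h

AUC = 544 mg/L·h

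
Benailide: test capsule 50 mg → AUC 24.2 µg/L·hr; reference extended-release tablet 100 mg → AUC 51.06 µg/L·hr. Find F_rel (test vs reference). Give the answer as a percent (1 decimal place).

F_rel = 94.8%

F_rel = (AUC_test/D_test) / (AUC_ref/D_ref)
      = (24.2/50) / (51.06/100)
      = 0.484 / 0.5106 = 0.9479 = 94.79%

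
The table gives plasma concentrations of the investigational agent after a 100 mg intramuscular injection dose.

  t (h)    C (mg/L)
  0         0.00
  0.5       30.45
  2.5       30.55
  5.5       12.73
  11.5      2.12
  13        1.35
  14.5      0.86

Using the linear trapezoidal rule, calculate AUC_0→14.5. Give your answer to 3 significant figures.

Trapezoidal AUC_0→14.5:
  [0→0.5]: (0.00+30.45)/2 × 0.5 = 7.6125
  [0.5→2.5]: (30.45+30.55)/2 × 2 = 61.0
  [2.5→5.5]: (30.55+12.73)/2 × 3 = 64.92
  [5.5→11.5]: (12.73+2.12)/2 × 6 = 44.55
  [11.5→13]: (2.12+1.35)/2 × 1.5 = 2.6025
  [13→14.5]: (1.35+0.86)/2 × 1.5 = 1.6575
  Sum = 182.3425 mg/L·h

AUC = 182 mg/L·h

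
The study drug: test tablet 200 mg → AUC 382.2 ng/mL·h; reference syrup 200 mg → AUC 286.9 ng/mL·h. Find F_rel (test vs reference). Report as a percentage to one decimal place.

F_rel = 133.2%

F_rel = (AUC_test/D_test) / (AUC_ref/D_ref)
      = (382.2/200) / (286.9/200)
      = 1.911 / 1.4345 = 1.3322 = 133.22%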